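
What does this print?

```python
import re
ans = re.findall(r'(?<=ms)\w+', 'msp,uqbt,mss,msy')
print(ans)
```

The `(?=…)`/`(?<=…)` assertion just peeks at neighbouring text; it doesn't advance the match position.
Scanning left to right: at [2:3] → 'p'; at [11:12] → 's'; at [15:16] → 'y'.
`findall` yields the raw match text (3 of them) because the pattern has no groups.

['p', 's', 'y']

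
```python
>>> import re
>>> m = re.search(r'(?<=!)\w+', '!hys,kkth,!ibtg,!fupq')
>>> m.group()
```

'hys'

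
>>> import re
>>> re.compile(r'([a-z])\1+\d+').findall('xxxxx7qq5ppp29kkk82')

['x', 'q', 'p', 'k']

After group 1 captures some text, `\1` only succeeds where that same text appears again.
Matches: at [0:6] match 'xxxxx7', group 1 = 'x'; at [6:9] match 'qq5', group 1 = 'q'; at [9:14] match 'ppp29', group 1 = 'p'; at [14:19] match 'kkk82', group 1 = 'k'.
Because there's exactly one group, `findall` drops the full match and keeps group 1 from each hit.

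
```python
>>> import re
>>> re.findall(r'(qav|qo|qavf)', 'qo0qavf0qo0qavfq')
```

Alternation tries branches left to right and keeps the first one that lets the overall match succeed at that position.
Because there's exactly one group, `findall` drops the full match and keeps group 1 from each hit.

['qo', 'qav', 'qo', 'qav']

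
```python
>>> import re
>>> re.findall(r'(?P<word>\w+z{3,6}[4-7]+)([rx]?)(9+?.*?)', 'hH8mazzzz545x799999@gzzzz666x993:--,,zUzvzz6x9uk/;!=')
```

Lazy quantifiers expand one character at a time until the remainder of the pattern can match.
3 groups means the one result is a tuple of 3 captured strings — 1 here.

[('gzzzz666', 'x', '9')]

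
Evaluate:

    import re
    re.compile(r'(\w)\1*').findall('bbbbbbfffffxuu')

['b', 'f', 'x', 'u']

`\1` has to match the exact text group 1 already captured.
Walking the string: at [0:6] match 'bbbbbb', group 1 = 'b'; at [6:11] match 'fffff', group 1 = 'f'; at [11:12] match 'x', group 1 = 'x'; at [12:14] match 'uu', group 1 = 'u'.
One capturing group, so `findall` returns just the captured substring from each match — 4 in all.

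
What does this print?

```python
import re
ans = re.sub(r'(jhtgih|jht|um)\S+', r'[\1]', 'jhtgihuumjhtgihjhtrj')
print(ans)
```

The regex engine tests alternatives in the order written; an earlier branch that matches wins even if a later one would match more.
Matches: at [0:20] → 'jhtgihuumjhtgihjhtrj'.
The replacement refers to a captured group, so each match is rewritten using its own captured text.

[jhtgih]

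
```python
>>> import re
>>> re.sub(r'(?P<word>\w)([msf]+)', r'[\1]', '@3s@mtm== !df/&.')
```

'@[3]@m[t]== ![d]/&.'

Pattern: a word character (captured as 'word'); then one or more of one of [msf] (captured).
Each match is replaced using the text its own group 1 captured.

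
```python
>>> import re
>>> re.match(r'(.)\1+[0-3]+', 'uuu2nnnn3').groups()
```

The match spans [0:4] → 'uuu2'.
Captured: group 1 = 'u'.

('u',)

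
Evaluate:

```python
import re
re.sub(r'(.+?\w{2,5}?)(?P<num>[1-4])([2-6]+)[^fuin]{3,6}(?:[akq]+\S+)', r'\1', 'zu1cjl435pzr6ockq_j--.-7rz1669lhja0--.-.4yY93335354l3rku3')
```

'zu1cjl'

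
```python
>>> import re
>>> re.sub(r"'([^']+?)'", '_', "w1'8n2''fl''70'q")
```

'w1___q'

Matches: at [2:7] → "'8n2'"; at [7:11] → "'fl'"; at [11:15] → "'70'".
Each match is replaced by '_'.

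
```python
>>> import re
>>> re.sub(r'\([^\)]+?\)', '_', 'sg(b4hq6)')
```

Every occurrence is swapped for '_'.

'sg_'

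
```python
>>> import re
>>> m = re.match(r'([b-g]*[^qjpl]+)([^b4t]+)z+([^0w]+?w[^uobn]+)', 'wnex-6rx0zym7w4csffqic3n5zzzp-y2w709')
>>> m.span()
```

(0, 36)

With `match`, the pattern is implicitly anchored at the beginning.
The match spans [0:36] → 'wnex-6rx0zym7w4csffqic3n5zzzp-y2w709'.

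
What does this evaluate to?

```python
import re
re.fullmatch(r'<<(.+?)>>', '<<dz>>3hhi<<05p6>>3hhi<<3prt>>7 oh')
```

None

`re.fullmatch` is like wrapping the pattern in `^…$` (in single-line mode).
Here there's no way to consume every character, so the call returns None.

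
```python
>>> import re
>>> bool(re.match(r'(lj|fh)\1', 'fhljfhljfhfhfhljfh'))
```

False

After group 1 captures some text, `\1` only succeeds where that same text appears again.
With `match`, the pattern is implicitly anchored at the beginning.
Here the string doesn't start with a match, so the call returns None, and `bool(None)` is False.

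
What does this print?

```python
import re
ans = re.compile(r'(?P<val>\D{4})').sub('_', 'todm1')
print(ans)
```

_1

Pattern: exactly 4 of a non-digit (captured as 'val').
Each match is replaced by '_'.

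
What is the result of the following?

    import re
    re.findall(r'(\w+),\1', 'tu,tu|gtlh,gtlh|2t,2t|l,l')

['tu', 'gtlh', '2t', 'l']

`\1` is not a pattern — it's the concrete string captured by group 1, re-applied verbatim.
Matches: at [0:5] match 'tu,tu', group 1 = 'tu'; at [6:15] match 'gtlh,gtlh', group 1 = 'gtlh'; at [16:21] match '2t,2t', group 1 = '2t'; at [22:25] match 'l,l', group 1 = 'l'.
One capturing group, so `findall` returns just the captured substring from each match — 4 in all.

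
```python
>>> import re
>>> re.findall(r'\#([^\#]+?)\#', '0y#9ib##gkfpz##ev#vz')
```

Matches: at [2:7] match '#9ib#', group 1 = '9ib'; at [7:14] match '#gkfpz#', group 1 = 'gkfpz'; at [14:18] match '#ev#', group 1 = 'ev'.
With a single group, `findall` returns only what that group captured — 3 items.

['9ib', 'gkfpz', 'ev']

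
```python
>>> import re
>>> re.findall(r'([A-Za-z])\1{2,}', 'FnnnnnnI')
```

['n']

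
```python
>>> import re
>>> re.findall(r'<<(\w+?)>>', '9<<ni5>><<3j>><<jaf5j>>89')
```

['ni5', '3j', 'jaf5j']

`findall` collects group 1 from each match (3 total).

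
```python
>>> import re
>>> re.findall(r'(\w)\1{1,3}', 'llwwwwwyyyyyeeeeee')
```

['l', 'w', 'y', 'e', 'e']

A backreference is literal: `\1` must see the identical characters the first group matched.
Matches: at [0:2] match 'll', group 1 = 'l'; at [2:6] match 'wwww', group 1 = 'w'; at [7:11] match 'yyyy', group 1 = 'y'; at [12:16] match 'eeee', group 1 = 'e'; at [16:18] match 'ee', group 1 = 'e'.
`findall` collects group 1 from each match (5 total).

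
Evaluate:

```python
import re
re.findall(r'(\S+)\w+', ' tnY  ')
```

['tn']

The pattern matches one or more of a non-whitespace character (captured); then one or more of a word character.
Walking the string: at [1:4] match 'tnY', group 1 = 'tn'.
Because there's exactly one group, `findall` drops the full match and keeps group 1 from the one hit.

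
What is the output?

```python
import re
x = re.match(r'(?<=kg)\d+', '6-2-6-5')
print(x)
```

`re.match` only tries the pattern at the start of the string.
Here the pattern fails at index 0, so the call returns None.

None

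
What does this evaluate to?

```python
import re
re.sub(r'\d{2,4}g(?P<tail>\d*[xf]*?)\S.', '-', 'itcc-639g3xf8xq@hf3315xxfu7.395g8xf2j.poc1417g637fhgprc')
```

This matches 2 to 4 of a digit, then the literal 'g'; then zero or more of a digit, then zero or more of one of [xf] (lazy) (captured as 'tail'); then a non-whitespace character, then any character.
With the lazy modifier that quantifier settles for the fewest repetitions that let the rest of the pattern succeed (the atoms after it are unaffected and can still be greedy).
Matches: at [5:12] → '639g3xf'; at [28:35] → '395g8xf'; at [41:51] → '1417g637fh'.
Every occurrence is swapped for '-'.

'itcc--8xq@hf3315xxfu7.-2j.poc-gprc'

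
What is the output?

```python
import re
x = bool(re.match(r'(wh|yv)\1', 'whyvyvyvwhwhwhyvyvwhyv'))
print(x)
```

With `match`, the pattern is implicitly anchored at the beginning.
Here position 0 doesn't satisfy it, so the call returns None, and `bool(None)` is False.

False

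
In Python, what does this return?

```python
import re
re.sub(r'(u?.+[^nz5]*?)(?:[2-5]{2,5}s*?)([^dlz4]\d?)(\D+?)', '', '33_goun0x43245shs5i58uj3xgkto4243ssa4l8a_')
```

The pattern matches optionally a literal 'u', then one or more of any character, then zero or more of any character except [nz5] (lazy) (captured); then 2 to 5 of a character in [2-5], then zero or more of the literal 's' (lazy) (non-capturing group); then any character except [dlz4], then optionally a digit (captured); then one or more of a non-digit (lazy) (captured).
A `+?`/`*?`/`{m,n}?` starts at its minimum and grows only as far as needed for what follows to match.
Matches: at [0:35] → '33_goun0x43245shs5i58uj3xgkto4243ss'.
Each match is replaced by ''.

'a4l8a_'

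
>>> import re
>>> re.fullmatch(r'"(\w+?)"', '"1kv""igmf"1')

`re.fullmatch` requires the pattern to consume the entire string.
Here the pattern can't cover the whole string, so the call returns None.

None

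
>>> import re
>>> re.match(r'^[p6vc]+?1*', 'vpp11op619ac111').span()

The pattern matches anchored at the start of the string; then one or more of one of [p6vc] (lazy); then zero or more of a literal '1'.
The `?` after the quantifier makes it lazy — it takes as little as possible before letting the rest of the pattern try.
`re.match` won't scan ahead — the pattern has to work from the very first character.
The match spans [0:1] → 'v'.

(0, 1)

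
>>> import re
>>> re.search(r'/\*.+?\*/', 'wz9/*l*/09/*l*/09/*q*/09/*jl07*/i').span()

The match spans [3:8] → '/*l*/'.

(3, 8)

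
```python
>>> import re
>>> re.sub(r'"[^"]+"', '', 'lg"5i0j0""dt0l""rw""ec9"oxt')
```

'lgoxt'

Matches: at [2:9] → '"5i0j0"'; at [9:15] → '"dt0l"'; at [15:19] → '"rw"'; at [19:24] → '"ec9"'.
`sub` substitutes '' at each match site.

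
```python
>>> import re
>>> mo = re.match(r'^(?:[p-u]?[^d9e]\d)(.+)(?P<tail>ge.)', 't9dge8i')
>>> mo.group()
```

Pattern: anchored at the start of the string; then optionally a character in [p-u], then any character except [d9e], then a digit (non-capturing group); then one or more of any character (captured); then the literal 'ge', then any character (captured as 'tail').
`re.match` only tries the pattern at the start of the string.
The match spans [0:6] → 't9dge8'.
Captured: group 1 = 'd', group 2 = 'ge8'.

't9dge8'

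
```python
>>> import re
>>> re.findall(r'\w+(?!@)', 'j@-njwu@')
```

['njw']

Because the assertion is negative and zero-width, positions next to the forbidden text are skipped.
With no groups in the pattern, `findall` gives back each whole match — 1 here.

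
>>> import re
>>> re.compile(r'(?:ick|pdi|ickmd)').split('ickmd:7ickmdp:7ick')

`|` is ordered: at each position the engine commits to the first alternative that works.
Splitting on the pattern gives 4 pieces.

['', 'md:7', 'mdp:7', '']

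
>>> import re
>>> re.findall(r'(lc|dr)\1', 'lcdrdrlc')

`\1` has to match the exact text group 1 already captured.
One capturing group, so `findall` returns just the captured substring from the one match — 1 in all.

['dr']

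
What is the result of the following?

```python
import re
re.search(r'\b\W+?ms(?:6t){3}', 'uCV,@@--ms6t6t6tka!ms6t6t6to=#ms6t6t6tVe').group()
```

The match spans [3:16] → ',@@--ms6t6t6t'.

',@@--ms6t6t6t'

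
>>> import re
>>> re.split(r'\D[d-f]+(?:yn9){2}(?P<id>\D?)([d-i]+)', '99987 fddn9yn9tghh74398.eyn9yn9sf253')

['99987 fddn9yn9tghh74398', 's', 'f', '253']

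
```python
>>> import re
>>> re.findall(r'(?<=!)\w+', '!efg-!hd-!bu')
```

The `(?=…)`/`(?<=…)` assertion just peeks at neighbouring text; it doesn't advance the match position.
Since nothing is captured, `findall` lists the 3 matched substrings directly.

['efg', 'hd', 'bu']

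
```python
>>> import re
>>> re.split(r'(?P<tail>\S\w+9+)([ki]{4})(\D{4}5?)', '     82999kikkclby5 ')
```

['     ', '82999', 'kikk', 'clby5', ' ']

The pattern matches a non-whitespace character, then one or more of a word character, then one or more of the literal '9' (captured as 'tail'); then exactly 4 of one of [ki] (captured); then exactly 4 of a non-digit, then optionally a literal '5' (captured).
Matches to split on: at [5:19] → '82999kikkclby5'.
`re.split` interleaves the captured-group text with the surrounding fragments.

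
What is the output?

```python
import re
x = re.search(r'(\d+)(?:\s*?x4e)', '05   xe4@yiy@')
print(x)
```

None

The pattern matches one or more of a digit (captured); then zero or more of whitespace (lazy), then the literal 'x4e' (non-capturing group).
`re.search` tries every starting position until one works.
Here no position works, so the call returns None.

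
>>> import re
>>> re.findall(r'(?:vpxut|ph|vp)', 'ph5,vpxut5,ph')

['ph', 'vpxut', 'ph']

Branches in `(...|...)` are attempted left-to-right; the first branch that allows the whole pattern to succeed is taken.
Scanning left to right: at [0:2] → 'ph'; at [4:9] → 'vpxut'; at [11:13] → 'ph'.
With no groups in the pattern, `findall` gives back each whole match — 3 here.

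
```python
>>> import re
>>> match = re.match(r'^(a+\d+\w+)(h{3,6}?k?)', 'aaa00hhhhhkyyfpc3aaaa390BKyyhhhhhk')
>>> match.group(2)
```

The match spans [0:34] → 'aaa00hhhhhkyyfpc3aaaa390BKyyhhhhhk'.
Captured: group 1 = 'aaa00hhhhhkyyfpc3aaaa390BKyyhh', group 2 = 'hhhk'.

'hhhk'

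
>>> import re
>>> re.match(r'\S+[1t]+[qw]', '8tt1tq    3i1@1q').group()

'8tt1tq'

The pattern matches one or more of a non-whitespace character; then one or more of one of [1t]; then one of [qw].
With `match`, the pattern is implicitly anchored at the beginning.
The match spans [0:6] → '8tt1tq'.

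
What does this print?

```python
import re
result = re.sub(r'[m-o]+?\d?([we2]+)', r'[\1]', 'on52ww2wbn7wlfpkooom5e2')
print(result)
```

[2ww2w]b[w]lfpk[e2]

This matches one or more of a character in [m-o] (lazy), then optionally a digit; then one or more of one of [we2] (captured).
Matches: at [0:8] → 'on52ww2w'; at [9:12] → 'n7w'; at [16:23] → 'ooom5e2'.
Each match is replaced using the text its own group 1 captured.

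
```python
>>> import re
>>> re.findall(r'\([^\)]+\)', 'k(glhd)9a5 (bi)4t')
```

['(glhd)', '(bi)']

Since nothing is captured, `findall` lists the 2 matched substrings directly.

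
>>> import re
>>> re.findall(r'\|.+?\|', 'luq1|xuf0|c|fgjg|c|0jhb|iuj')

['|xuf0|', '|fgjg|', '|0jhb|']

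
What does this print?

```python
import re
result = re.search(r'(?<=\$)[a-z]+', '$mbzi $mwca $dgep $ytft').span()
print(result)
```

The `(?=…)`/`(?<=…)` assertion just peeks at neighbouring text; it doesn't advance the match position.
`search` walks the string left to right and returns the first match it finds.
The match spans [1:5] → 'mbzi'.

(1, 5)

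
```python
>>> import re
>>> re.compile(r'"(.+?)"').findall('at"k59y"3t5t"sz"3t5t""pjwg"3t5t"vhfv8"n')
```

A non-greedy quantifier consumes as few characters as it can — just enough that the remainder of the pattern still matches from where it stops; whatever follows it matches normally.
Matches: at [2:8] match '"k59y"', group 1 = 'k59y'; at [12:16] match '"sz"', group 1 = 'sz'; at [20:27] match '""pjwg"', group 1 = '"pjwg'; at [31:38] match '"vhfv8"', group 1 = 'vhfv8'.
`findall` collects group 1 from each match (4 total).

['k59y', 'sz', '"pjwg', 'vhfv8']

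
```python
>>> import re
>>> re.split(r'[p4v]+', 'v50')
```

Pattern: one or more of one of [p4v].
Matches to split on: at [0:1] → 'v'.
The string is cut at each match, leaving 2 pieces.

['', '50']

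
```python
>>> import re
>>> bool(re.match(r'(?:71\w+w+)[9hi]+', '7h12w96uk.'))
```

False

Pattern: the literal '71', then one or more of a word character, then one or more of the literal 'w' (non-capturing group); then one or more of one of [9hi].
With `match`, the pattern is implicitly anchored at the beginning.
Here the string doesn't start with a match, so the call returns None, and `bool(None)` is False.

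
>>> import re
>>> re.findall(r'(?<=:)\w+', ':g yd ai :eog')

Because the assertion is zero-width, the text it checks is not consumed and won't appear in the result.
Scanning left to right: at [1:2] → 'g'; at [10:13] → 'eog'.
No capturing groups, so `findall` returns the 2 full match strings.

['g', 'eog']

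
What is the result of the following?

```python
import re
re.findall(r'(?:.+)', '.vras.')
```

Pattern: one or more of any character (non-capturing group).
Walking the string: at [0:6] → '.vras.'.
With no groups in the pattern, `findall` gives back each whole match — 1 here.

['.vras.']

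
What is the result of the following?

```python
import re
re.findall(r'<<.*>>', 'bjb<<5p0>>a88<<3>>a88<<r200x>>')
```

['<<5p0>>a88<<3>>a88<<r200x>>']

Scanning left to right: at [3:30] → '<<5p0>>a88<<3>>a88<<r200x>>'.
Since nothing is captured, `findall` lists the 1 matched substring directly.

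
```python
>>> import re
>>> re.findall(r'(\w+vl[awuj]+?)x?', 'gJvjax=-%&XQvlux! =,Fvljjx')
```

['XQvlu', 'Fvlj']

This matches one or more of a word character, then the literal 'vl', then one or more of one of [awuj] (lazy) (captured); then optionally a literal 'x'.
Lazy quantifiers expand one character at a time until the remainder of the pattern can match.
Scanning left to right: at [10:16] match 'XQvlux', group 1 = 'XQvlu'; at [20:24] match 'Fvlj', group 1 = 'Fvlj'.
One capturing group, so `findall` returns just the captured substring from each match — 2 in all.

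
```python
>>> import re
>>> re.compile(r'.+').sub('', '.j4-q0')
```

''

This matches one or more of any character.
Matches: at [0:6] → '.j4-q0'.
`sub` substitutes '' at each match site.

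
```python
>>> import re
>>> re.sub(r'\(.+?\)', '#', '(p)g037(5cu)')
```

'#g037#'

Each match is replaced by '#'.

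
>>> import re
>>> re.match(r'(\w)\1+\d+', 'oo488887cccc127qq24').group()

With `match`, the pattern is implicitly anchored at the beginning.
The match spans [0:8] → 'oo488887'.

'oo488887'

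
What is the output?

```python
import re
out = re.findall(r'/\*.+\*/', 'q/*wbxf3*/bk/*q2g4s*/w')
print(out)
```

['/*wbxf3*/bk/*q2g4s*/']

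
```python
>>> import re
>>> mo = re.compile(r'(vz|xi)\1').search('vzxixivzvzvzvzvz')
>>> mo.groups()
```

The match spans [2:6] → 'xixi'.
Captured: group 1 = 'xi'.

('xi',)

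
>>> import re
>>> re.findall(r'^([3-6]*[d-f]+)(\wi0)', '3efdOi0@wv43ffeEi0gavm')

[('3efd', 'Oi0')]

This matches anchored at the start of the string; then zero or more of a character in [3-6], then one or more of a character in [d-f] (captured); then a word character, then the literal 'i0' (captured).
Walking the string: at [0:7] match '3efdOi0', groups = ('3efd', 'Oi0').
Multiple groups make `findall` return tuples — one 2-tuple for the one match.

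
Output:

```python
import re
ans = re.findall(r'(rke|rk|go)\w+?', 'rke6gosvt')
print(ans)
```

['rke', 'go']

Branches in `(...|...)` are attempted left-to-right; the first branch that allows the whole pattern to succeed is taken.
`findall` collects group 1 from each match (2 total).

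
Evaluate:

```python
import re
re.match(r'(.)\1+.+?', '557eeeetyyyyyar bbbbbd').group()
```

'557'

`match` is anchored at position 0; if the pattern doesn't fit there, it returns None.
The match spans [0:3] → '557'.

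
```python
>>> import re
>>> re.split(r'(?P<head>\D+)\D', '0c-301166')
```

Pattern: one or more of a non-digit (captured as 'head'); then a non-digit.
Matches to split on: at [1:3] → 'c-'.
Because the pattern has a capturing group, `split` also inserts each captured text between the pieces.

['0', 'c', '301166']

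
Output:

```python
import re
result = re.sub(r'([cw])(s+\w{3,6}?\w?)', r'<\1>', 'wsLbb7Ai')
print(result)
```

Pattern: one of [cw] (captured); then one or more of the literal 's', then 3 to 6 of a word character (lazy), then optionally a word character (captured).
The replacement refers to a captured group, so each match is rewritten using its own captured text.

<w>Ai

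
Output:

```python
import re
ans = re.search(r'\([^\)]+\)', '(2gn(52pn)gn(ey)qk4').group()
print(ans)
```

(2gn(52pn)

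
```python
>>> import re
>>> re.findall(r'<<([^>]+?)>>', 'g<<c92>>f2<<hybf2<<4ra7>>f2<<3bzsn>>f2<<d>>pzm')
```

['c92', 'hybf2<<4ra7', '3bzsn', 'd']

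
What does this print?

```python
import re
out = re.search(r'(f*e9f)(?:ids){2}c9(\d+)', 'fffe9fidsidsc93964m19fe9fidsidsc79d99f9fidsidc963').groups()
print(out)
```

('fffe9f', '3964')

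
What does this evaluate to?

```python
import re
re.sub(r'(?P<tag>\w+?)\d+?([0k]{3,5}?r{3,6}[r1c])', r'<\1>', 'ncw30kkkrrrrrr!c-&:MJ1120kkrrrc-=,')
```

The pattern matches one or more of a word character (lazy) (captured as 'tag'); then one or more of a digit (lazy); then 3 to 5 of one of [0k] (lazy), then 3 to 6 of a literal 'r', then one of [r1c] (captured).
Lazy quantifiers expand one character at a time until the remainder of the pattern can match.
Matches: at [0:14] → 'ncw30kkkrrrrrr'; at [19:31] → 'MJ1120kkrrrc'.
The replacement refers to a captured group, so each match is rewritten using its own captured text.

'<ncw>!c-&:<MJ>-=,'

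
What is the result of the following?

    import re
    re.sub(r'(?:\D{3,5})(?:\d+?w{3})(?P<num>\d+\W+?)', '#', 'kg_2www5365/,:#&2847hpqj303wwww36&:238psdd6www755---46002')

'#,:#&2847hpqj303wwww36&:238#--46002'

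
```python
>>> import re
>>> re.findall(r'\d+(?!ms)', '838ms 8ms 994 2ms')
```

`(?!…)`/`(?<!…)` only lets a position through if the neighbouring text does NOT match; no characters are consumed.
Scanning left to right: at [0:2] → '83'; at [10:13] → '994'.
With no groups in the pattern, `findall` gives back each whole match — 2 here.

['83', '994']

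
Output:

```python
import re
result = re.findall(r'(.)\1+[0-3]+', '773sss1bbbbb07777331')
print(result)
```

['7', 's', 'b', '7']

`\1` has to match the exact text group 1 already captured.
`findall` collects group 1 from each match (4 total).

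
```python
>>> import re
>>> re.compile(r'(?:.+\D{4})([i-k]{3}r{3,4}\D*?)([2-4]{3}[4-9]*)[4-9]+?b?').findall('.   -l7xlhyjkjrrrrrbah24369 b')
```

[('jkjrrrrrbah', '2436')]

Pattern: one or more of any character, then exactly 4 of a non-digit (non-capturing group); then exactly 3 of a character in [i-k], then 3 to 4 of the literal 'r', then zero or more of a non-digit (lazy) (captured); then exactly 3 of a character in [2-4], then zero or more of a character in [4-9] (captured); then one or more of a character in [4-9] (lazy), then optionally a literal 'b'.
Matches: at [0:27] match '.   -l7xlhyjkjrrrrrbah24369', groups = ('jkjrrrrrbah', '2436').
`findall` packs the 2 group values into a tuple for every match.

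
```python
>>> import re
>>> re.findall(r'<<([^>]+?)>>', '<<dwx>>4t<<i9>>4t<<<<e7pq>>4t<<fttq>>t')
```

['dwx', 'i9', '<<e7pq', 'fttq']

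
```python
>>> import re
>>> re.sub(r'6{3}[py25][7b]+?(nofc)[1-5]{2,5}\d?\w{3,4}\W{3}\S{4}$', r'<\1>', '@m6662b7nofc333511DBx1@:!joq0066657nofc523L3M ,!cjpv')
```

'@m6662b7nofc333511DBx1@:!joq00<nofc>'

This matches exactly 3 of a literal '6', then one of [py25], then one or more of one of [7b] (lazy); then the literal 'no', then the literal 'fc' (captured); then 2 to 5 of a character in [1-5], then optionally a digit, then 3 to 4 of a word character; then exactly 3 of a non-word character, then exactly 4 of a non-whitespace character; then anchored at the end.
Matches: at [30:52] → '66657nofc523L3M ,!cjpv'.
`\1` in the replacement pulls in group 1's text for each match.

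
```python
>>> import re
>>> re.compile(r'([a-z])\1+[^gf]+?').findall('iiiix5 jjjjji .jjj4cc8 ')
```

['i', 'j', 'j', 'c']

After group 1 captures some text, `\1` only succeeds where that same text appears again.
Scanning left to right: at [0:5] match 'iiiix', group 1 = 'i'; at [7:13] match 'jjjjji', group 1 = 'j'; at [15:19] match 'jjj4', group 1 = 'j'; at [19:22] match 'cc8', group 1 = 'c'.
With a single group, `findall` returns only what that group captured — 4 items.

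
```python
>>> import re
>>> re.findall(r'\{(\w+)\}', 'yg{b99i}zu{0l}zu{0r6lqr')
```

['b99i', '0l']

Scanning left to right: at [2:8] match '{b99i}', group 1 = 'b99i'; at [10:14] match '{0l}', group 1 = '0l'.
Because there's exactly one group, `findall` drops the full match and keeps group 1 from each hit.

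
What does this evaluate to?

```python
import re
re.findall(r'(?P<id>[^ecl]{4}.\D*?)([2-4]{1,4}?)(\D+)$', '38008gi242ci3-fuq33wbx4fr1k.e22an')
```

Pattern: exactly 4 of any character except [ecl], then any character, then zero or more of a non-digit (lazy) (captured as 'id'); then 1 to 4 of a character in [2-4] (lazy) (captured); then one or more of a non-digit (captured); then anchored at the end.
Walking the string: at [21:33] match 'x4fr1k.e22an', groups = ('x4fr1k.e', '22', 'an').
`findall` packs the 3 group values into a tuple for every match.

[('x4fr1k.e', '22', 'an')]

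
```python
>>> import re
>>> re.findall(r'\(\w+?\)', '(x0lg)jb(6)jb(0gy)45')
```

`findall` yields the raw match text (3 of them) because the pattern has no groups.

['(x0lg)', '(6)', '(0gy)']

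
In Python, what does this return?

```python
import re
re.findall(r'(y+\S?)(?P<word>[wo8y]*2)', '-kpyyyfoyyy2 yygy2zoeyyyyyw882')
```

The pattern matches one or more of the literal 'y', then optionally a non-whitespace character (captured); then zero or more of one of [wo8y], then the literal '2' (captured as 'word').
Matches: at [3:12] match 'yyyfoyyy2', groups = ('yyyf', 'oyyy2'); at [13:18] match 'yygy2', groups = ('yyg', 'y2'); at [21:30] match 'yyyyyw882', groups = ('yyyyyw', '882').
2 groups means each result is a tuple of 2 captured strings — 3 here.

[('yyyf', 'oyyy2'), ('yyg', 'y2'), ('yyyyyw', '882')]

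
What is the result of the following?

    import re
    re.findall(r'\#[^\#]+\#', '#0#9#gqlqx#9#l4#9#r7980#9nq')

['#0#', '#gqlqx#', '#l4#', '#r7980#']

Matches: at [0:3] → '#0#'; at [4:11] → '#gqlqx#'; at [12:16] → '#l4#'; at [17:24] → '#r7980#'.
With no groups in the pattern, `findall` gives back each whole match — 4 here.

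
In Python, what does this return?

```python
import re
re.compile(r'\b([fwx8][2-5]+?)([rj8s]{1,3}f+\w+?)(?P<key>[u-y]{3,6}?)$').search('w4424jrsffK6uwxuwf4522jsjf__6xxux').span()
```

(0, 33)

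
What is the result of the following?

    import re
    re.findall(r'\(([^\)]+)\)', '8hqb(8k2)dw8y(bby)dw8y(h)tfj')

Scanning left to right: at [4:9] match '(8k2)', group 1 = '8k2'; at [13:18] match '(bby)', group 1 = 'bby'; at [22:25] match '(h)', group 1 = 'h'.
With a single group, `findall` returns only what that group captured — 3 items.

['8k2', 'bby', 'h']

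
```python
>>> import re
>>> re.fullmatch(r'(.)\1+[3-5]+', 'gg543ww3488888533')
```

None

The backreference `\1` re-matches whatever the first group consumed, character for character.
`re.fullmatch` requires the pattern to consume the entire string.
Here the string isn't matched end-to-end, so the call returns None.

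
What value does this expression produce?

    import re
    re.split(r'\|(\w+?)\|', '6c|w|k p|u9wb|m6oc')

['6c', 'w', 'k p', 'u9wb', 'm6oc']

`re.split` interleaves the captured-group text with the surrounding fragments.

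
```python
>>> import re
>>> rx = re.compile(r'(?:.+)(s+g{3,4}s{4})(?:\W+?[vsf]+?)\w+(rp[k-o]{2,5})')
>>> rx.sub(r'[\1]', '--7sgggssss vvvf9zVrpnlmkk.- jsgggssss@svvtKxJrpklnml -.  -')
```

'[sgggssss] -.  -'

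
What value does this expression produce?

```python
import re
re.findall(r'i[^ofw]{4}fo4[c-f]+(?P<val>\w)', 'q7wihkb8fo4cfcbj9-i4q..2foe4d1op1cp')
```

['b']

The pattern matches a literal 'i', then exactly 4 of any character except [ofw], then the literal 'fo4'; then one or more of a character in [c-f]; then a word character (captured as 'val').
Scanning left to right: at [3:15] match 'ihkb8fo4cfcb', group 1 = 'b'.
With a single group, `findall` returns only what that group captured — 1 item.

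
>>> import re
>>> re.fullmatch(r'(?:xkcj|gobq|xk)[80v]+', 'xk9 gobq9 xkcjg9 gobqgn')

None

`fullmatch` succeeds only if the pattern covers the string from start to end.
Here the string isn't matched end-to-end, so the call returns None.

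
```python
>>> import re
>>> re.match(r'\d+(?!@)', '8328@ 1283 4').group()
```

'832'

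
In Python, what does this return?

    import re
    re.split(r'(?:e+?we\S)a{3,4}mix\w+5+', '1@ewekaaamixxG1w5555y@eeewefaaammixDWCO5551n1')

Each match becomes a cut point; 2 segments remain.

['1@', 'y@eeewefaaammixDWCO5551n1']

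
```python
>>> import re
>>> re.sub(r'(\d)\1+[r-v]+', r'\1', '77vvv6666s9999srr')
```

'769'

The backreference `\1` re-matches whatever the first group consumed, character for character.
Matches: at [0:5] → '77vvv'; at [5:10] → '6666s'; at [10:17] → '9999srr'.
`\1` in the replacement pulls in group 1's text for each match.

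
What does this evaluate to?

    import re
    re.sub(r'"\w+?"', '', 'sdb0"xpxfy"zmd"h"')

'sdb0zmd'

Each match is replaced by ''.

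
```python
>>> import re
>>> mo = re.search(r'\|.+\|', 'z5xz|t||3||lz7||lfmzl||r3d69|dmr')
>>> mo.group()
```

'|t||3||lz7||lfmzl||r3d69|'

`re.search` scans for the first position where the pattern succeeds.
The match spans [4:29] → '|t||3||lz7||lfmzl||r3d69|'.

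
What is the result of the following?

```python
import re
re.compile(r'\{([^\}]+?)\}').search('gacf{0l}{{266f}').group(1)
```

'0l'

`search` walks the string left to right and returns the first match it finds.
The match spans [4:8] → '{0l}'.
Captured: group 1 = '0l'.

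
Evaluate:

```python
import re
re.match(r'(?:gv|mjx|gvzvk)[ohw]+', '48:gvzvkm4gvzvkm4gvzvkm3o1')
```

None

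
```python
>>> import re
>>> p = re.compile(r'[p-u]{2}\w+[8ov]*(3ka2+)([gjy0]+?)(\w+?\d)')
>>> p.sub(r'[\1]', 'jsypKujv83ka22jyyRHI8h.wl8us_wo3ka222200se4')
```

Pattern: exactly 2 of a character in [p-u], then one or more of a word character, then zero or more of one of [8ov]; then the literal '3ka', then one or more of a literal '2' (captured); then one or more of one of [gjy0] (lazy) (captured); then one or more of a word character (lazy), then a digit (captured).
Matches: at [26:43] → 'us_wo3ka222200se4'.
Each match is replaced using the text its own group 1 captured.

'jsypKujv83ka22jyyRHI8h.wl8[3ka2222]'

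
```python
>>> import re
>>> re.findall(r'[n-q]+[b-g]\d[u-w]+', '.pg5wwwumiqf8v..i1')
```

Pattern: one or more of a character in [n-q]; then a character in [b-g], then a digit; then one or more of a character in [u-w].
Scanning left to right: at [1:8] → 'pg5wwwu'; at [10:14] → 'qf8v'.
No capturing groups, so `findall` returns the 2 full match strings.

['pg5wwwu', 'qf8v']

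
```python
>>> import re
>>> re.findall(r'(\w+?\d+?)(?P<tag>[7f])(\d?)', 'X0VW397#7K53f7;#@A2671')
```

[('X0VW39', '7', ''), ('7K53', 'f', '7'), ('A26', '7', '1')]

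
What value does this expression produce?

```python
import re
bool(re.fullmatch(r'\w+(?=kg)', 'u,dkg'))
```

Lookahead/lookbehind check context without consuming it, so the matched span excludes the asserted characters.
`fullmatch` succeeds only if the pattern covers the string from start to end.
Here there's no way to consume every character, so the call returns None, and `bool(None)` is False.

False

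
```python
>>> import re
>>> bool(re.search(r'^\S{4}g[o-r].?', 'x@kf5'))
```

Pattern: anchored at the start of the string; then exactly 4 of a non-whitespace character; then a literal 'g', then a character in [o-r], then optionally any character.
`search` walks the string left to right and returns the first match it finds.
Here the pattern never matches, so the call returns None, and `bool(None)` is False.

False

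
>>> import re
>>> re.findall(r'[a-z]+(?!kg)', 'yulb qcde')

['yulb', 'qcde']

Because the assertion is negative and zero-width, positions next to the forbidden text are skipped.
`findall` yields the raw match text (2 of them) because the pattern has no groups.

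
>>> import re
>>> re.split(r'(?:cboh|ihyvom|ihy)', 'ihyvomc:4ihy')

['', 'c:4', '']

Branches in `(...|...)` are attempted left-to-right; the first branch that allows the whole pattern to succeed is taken.
Matches to split on: at [0:6] → 'ihyvom'; at [9:12] → 'ihy'.
Each match becomes a cut point; 3 segments remain.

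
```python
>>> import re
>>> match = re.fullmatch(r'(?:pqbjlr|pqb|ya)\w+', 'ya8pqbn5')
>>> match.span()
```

(0, 8)

For `fullmatch`, every character of the input must be accounted for by the pattern.
The match spans [0:8] → 'ya8pqbn5'.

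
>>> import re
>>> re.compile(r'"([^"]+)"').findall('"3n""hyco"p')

One capturing group, so `findall` returns just the captured substring from each match — 2 in all.

['3n', 'hyco']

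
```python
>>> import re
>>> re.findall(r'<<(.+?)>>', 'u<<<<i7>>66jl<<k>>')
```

Lazy quantifiers expand one character at a time until the remainder of the pattern can match.
With a single group, `findall` returns only what that group captured — 2 items.

['<<i7', 'k']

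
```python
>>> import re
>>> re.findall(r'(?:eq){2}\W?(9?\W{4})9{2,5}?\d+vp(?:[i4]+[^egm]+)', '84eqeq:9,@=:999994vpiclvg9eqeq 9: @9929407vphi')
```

This matches the literal 'eq' repeated 2 times, then optionally a non-word character; then optionally the literal '9', then exactly 4 of a non-word character (captured); then 2 to 5 of a literal '9' (lazy), then one or more of a digit, then the literal 'vp'; then one or more of one of [i4], then one or more of any character except [egm] (non-capturing group).
With a single group, `findall` returns only what that group captured — 1 item.

['9,@=:']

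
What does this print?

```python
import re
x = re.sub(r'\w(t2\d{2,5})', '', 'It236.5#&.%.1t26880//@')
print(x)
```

Each match is replaced by ''.

.5#&.%.//@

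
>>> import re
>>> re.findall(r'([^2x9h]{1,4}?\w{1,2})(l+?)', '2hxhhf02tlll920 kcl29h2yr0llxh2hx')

[('f02t', 'l'), ('0 kc', 'l'), ('yr0', 'l')]

Lazy quantifiers expand one character at a time until the remainder of the pattern can match.
Multiple groups make `findall` return tuples — one 2-tuple for each match.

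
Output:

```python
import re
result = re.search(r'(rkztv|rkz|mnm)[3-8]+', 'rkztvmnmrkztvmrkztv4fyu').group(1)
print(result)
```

rkztv

Unlike `match`, `search` isn't anchored — it looks for the pattern anywhere in the string.
The match spans [14:20] → 'rkztv4'.
Captured: group 1 = 'rkztv'.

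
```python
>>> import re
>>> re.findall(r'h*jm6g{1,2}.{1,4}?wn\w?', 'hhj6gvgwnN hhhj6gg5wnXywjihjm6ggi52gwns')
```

['hjm6ggi52gwns']

The pattern matches zero or more of a literal 'h', then the literal 'jm6', then 1 to 2 of a literal 'g'; then 1 to 4 of any character (lazy), then the literal 'wn', then optionally a word character.
Matches: at [26:39] → 'hjm6ggi52gwns'.
With no groups in the pattern, `findall` gives back each whole match — 1 here.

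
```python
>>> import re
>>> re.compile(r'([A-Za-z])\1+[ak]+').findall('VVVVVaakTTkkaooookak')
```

['V', 'T', 'o']

`\1` is not a pattern — it's the concrete string captured by group 1, re-applied verbatim.
Walking the string: at [0:8] match 'VVVVVaak', group 1 = 'V'; at [8:13] match 'TTkka', group 1 = 'T'; at [13:20] match 'ooookak', group 1 = 'o'.
One capturing group, so `findall` returns just the captured substring from each match — 3 in all.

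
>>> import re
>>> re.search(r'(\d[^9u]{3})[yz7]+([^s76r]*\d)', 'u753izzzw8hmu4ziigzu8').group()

Pattern: a digit, then exactly 3 of any character except [9u] (captured); then one or more of one of [yz7]; then zero or more of any character except [s76r], then a digit (captured).
`search` walks the string left to right and returns the first match it finds.
The match spans [1:21] → '753izzzw8hmu4ziigzu8'.
Captured: group 1 = '753i', group 2 = 'w8hmu4ziigzu8'.

'753izzzw8hmu4ziigzu8'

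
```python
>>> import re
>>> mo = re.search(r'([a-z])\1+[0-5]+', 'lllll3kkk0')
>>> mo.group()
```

A backreference is literal: `\1` must see the identical characters the first group matched.
The match spans [0:6] → 'lllll3'.

'lllll3'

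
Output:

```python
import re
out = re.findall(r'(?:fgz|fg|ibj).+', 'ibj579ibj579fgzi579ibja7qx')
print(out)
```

['ibj579ibj579fgzi579ibja7qx']

Matches: at [0:26] → 'ibj579ibj579fgzi579ibja7qx'.
With no groups in the pattern, `findall` gives back each whole match — 1 here.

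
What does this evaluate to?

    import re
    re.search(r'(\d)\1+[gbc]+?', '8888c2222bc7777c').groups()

('8',)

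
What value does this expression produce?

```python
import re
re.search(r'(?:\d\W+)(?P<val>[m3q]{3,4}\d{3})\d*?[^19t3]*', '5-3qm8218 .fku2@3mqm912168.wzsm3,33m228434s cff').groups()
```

('3qm821',)

The match spans [0:16] → '5-3qm8218 .fku2@'.
Captured: group 1 = '3qm821'.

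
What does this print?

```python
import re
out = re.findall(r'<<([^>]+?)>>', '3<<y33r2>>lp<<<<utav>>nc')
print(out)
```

['y33r2', '<<utav']

Because there's exactly one group, `findall` drops the full match and keeps group 1 from each hit.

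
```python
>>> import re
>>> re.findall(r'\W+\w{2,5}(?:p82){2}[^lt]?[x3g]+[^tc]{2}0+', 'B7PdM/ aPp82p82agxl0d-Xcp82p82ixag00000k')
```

['/ aPp82p82agxl0', '-Xcp82p82ixag00000']

This matches one or more of a non-word character; then 2 to 5 of a word character, then the literal 'p82' repeated 2 times, then optionally any character except [lt]; then one or more of one of [x3g], then exactly 2 of any character except [tc], then one or more of the literal '0'.
Matches: at [5:20] → '/ aPp82p82agxl0'; at [21:39] → '-Xcp82p82ixag00000'.
With no groups in the pattern, `findall` gives back each whole match — 2 here.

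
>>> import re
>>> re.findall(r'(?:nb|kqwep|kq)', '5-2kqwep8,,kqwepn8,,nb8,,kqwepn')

`|` is ordered: at each position the engine commits to the first alternative that works.
No capturing groups, so `findall` returns the 4 full match strings.

['kqwep', 'kqwep', 'nb', 'kqwep']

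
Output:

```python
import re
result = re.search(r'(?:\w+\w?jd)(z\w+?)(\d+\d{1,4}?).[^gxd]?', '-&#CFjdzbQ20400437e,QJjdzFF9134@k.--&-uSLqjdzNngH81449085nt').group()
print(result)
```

Pattern: one or more of a word character, then optionally a word character, then the literal 'jd' (non-capturing group); then a literal 'z', then one or more of a word character (lazy) (captured); then one or more of a digit, then 1 to 4 of a digit (lazy) (captured); then any character, then optionally any character except [gxd].
`search` walks the string left to right and returns the first match it finds.
The match spans [3:20] → 'CFjdzbQ20400437e,'.
Captured: group 1 = 'zbQ', group 2 = '20400437'.

CFjdzbQ20400437e,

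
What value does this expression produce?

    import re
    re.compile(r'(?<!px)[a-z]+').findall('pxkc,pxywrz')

A negative assertion filters positions out without eating any characters.
Walking the string: at [0:4] → 'pxkc'; at [5:11] → 'pxywrz'.
`findall` yields the raw match text (2 of them) because the pattern has no groups.

['pxkc', 'pxywrz']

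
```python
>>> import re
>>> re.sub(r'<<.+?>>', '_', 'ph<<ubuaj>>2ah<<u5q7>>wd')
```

With the lazy modifier that quantifier settles for the fewest repetitions that let the rest of the pattern succeed (the atoms after it are unaffected and can still be greedy).
Matches: at [2:11] → '<<ubuaj>>'; at [14:22] → '<<u5q7>>'.
Each match is replaced by '_'.

'ph_2ah_wd'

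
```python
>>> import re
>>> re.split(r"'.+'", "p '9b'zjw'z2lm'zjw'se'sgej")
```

['p ', 'sgej']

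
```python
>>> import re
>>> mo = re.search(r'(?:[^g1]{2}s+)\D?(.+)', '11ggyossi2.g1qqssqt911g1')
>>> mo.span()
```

(4, 24)

Pattern: exactly 2 of any character except [g1], then one or more of a literal 's' (non-capturing group); then optionally a non-digit; then one or more of any character (captured).
The match spans [4:24] → 'yossi2.g1qqssqt911g1'.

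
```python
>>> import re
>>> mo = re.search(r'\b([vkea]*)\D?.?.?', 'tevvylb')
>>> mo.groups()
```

The match spans [0:3] → 'tev'.
Captured: group 1 = ''.

('',)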